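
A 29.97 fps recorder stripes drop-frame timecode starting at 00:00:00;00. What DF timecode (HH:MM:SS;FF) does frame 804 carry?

Each 10-minute DF block holds 10 × 60 × 30 − 9 × 2 = 17982 frames. 804 ÷ 17982 → 0 full blocks, remainder 804.
Within the partial block the first minute is 1800 frames and each further minute 1798, so 0 further minute boundaries passed. Total skipped labels = 18 × 0 + 2 × 0 = 0.
Non-drop label index = 804 + 0 = 804; at 30 labels/s that is 00:00:26:24, i.e. DF 00:00:26;24.

00:00:26;24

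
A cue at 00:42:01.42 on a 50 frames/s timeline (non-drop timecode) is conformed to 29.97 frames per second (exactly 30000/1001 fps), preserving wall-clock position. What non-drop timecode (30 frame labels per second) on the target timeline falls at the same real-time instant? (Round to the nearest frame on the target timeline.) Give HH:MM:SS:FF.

Source frame index: (0×3600 + 42×60 + 1) × 50 + 42 = 126092.
Real time: 126092 / (50) = 63046/25 s.
Target frame: (63046/25) × (30000/1001) = 75655200/1001 ≈ 75579.620 → 75580.
At 30 labels/s: frame 75580 → 00:41:59:10.

00:41:59:10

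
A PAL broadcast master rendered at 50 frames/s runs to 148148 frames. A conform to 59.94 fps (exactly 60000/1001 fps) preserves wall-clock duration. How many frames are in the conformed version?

177600 frames

Target frames = source frames × (target rate / source rate) = 148148 × (60000/1001)/(50) = 148148 × 1200/1001 = 177600.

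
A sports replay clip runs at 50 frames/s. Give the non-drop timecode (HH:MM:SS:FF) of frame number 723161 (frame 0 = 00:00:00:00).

723161 ÷ 50 = 14463 full seconds, remainder 11 frames.
14463 s = 4 h 1 min 3 s.
Timecode: 04:01:03:11.

04:01:03:11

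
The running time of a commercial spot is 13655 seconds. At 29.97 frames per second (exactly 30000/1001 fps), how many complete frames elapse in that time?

Frames = 13655 × 30000/1001 = 409650000/1001 ≈ 409240.7592.
Complete frames: 409240.

409240 frames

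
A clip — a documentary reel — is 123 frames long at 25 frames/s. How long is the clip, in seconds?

4.92 seconds

Running time = 123 / (25) = 4.92 s.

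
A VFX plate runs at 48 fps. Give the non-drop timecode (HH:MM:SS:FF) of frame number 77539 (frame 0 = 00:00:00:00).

77539 ÷ 48 = 1615 full seconds, remainder 19 frames.
1615 s = 0 h 26 min 55 s.
Timecode: 00:26:55:19.

00:26:55:19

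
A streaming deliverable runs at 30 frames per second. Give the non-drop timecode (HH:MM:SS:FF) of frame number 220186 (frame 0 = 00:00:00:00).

220186 ÷ 30 = 7339 full seconds, remainder 16 frames.
7339 s = 2 h 2 min 19 s.
Timecode: 02:02:19:16.

02:02:19:16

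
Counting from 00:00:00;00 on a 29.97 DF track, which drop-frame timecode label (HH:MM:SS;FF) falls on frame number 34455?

Ten DF minutes hold 17982 frames, so frame 34455 lies in block 1 (frames 17982–35963) with 16473 frames into that block.
The block's first minute is 1800 frames and the rest 1798 each; 16473 frames reaches minute 9, so 1 × 18 + 9 × 2 = 36 labels have been skipped so far.
Adding those back, label number 34455 + 36 = 34491 at 30 labels/s is 1149 s + 21 f = 0 h 19 min 9 s frame 21, i.e. 00:19:09;21.

00:19:09;21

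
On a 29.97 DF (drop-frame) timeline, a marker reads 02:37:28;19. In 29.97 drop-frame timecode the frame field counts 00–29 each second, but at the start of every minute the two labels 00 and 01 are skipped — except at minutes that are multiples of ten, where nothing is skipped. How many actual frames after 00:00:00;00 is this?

Complete 10-minute blocks: 15, each 17982 frames → 269730.
Remaining 7 whole minutes in the current block: 1800 + 6 × 1798 = 12588 frames.
Within the current minute: 28 × 30 + 19 − 2 = 857 (labels ;00/;01 skipped at this minute). Total = 269730 + 12588 + 857 = 283175.

283175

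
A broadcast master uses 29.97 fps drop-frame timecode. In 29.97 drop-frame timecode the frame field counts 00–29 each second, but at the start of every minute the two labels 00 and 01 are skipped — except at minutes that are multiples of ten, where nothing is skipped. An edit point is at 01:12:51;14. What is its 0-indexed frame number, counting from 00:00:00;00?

131014

Complete 10-minute blocks: 7, each 17982 frames → 125874.
Remaining 2 whole minutes in the current block: 1800 + 1 × 1798 = 3598 frames.
Within the current minute: 51 × 30 + 14 − 2 = 1542 (labels ;00/;01 skipped at this minute). Total = 125874 + 3598 + 1542 = 131014.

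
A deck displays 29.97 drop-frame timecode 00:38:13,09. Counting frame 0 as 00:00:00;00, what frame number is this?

As if non-drop at 30 labels/s: (0 × 3600 + 38 × 60 + 13) × 30 + 9 = 68799.
Minute boundaries passed: 38; those not divisible by 10: 38 − 3 = 35; dropped labels = 2 × 35 = 70.
Actual frame index = 68799 − 70 = 68729.

68729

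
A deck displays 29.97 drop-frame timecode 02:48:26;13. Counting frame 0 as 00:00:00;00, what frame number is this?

302889

As if non-drop at 30 labels/s: (2 × 3600 + 48 × 60 + 26) × 30 + 13 = 303193.
Minute boundaries passed: 168; those not divisible by 10: 168 − 16 = 152; dropped labels = 2 × 152 = 304.
Actual frame index = 303193 − 304 = 302889.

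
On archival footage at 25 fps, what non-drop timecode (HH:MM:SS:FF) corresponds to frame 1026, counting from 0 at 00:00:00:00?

1026 ÷ 25 = 41 full seconds, remainder 1 frame.
41 s = 0 h 0 min 41 s.
Timecode: 00:00:41:01.

00:00:41:01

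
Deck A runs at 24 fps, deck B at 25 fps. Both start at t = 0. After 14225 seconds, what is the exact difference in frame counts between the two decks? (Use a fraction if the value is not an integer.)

14225 frames

A emits 24 × 14225 = 341400 frames; B emits 25 × 14225 = 355625.
Difference = 14225 frames; B is ahead of A.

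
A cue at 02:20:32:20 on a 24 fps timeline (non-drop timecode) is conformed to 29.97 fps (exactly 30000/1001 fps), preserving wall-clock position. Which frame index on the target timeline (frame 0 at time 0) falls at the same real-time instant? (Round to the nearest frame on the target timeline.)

Source frame index: (2×3600 + 20×60 + 32) × 24 + 20 = 202388.
Real time: 202388 / (24) = 50597/6 s.
Target frame: (50597/6) × (30000/1001) = 252985000/1001 ≈ 252732.268 → 252732.

frame 252732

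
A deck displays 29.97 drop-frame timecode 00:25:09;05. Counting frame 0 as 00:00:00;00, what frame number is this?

Complete 10-minute blocks: 2, each 17982 frames → 35964.
Remaining 5 whole minutes in the current block: 1800 + 4 × 1798 = 8992 frames.
Within the current minute: 9 × 30 + 5 − 2 = 273 (labels ;00/;01 skipped at this minute). Total = 35964 + 8992 + 273 = 45229.

45229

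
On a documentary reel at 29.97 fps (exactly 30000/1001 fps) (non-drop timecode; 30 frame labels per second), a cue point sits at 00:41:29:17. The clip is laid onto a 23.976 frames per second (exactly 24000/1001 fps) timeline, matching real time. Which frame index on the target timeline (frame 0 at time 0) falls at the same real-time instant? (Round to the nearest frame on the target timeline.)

Source frame index: (0×3600 + 41×60 + 29) × 30 + 17 = 74687.
Real time: 74687 / (30000/1001) = 74761687/30000 s.
Target frame: (74761687/30000) × (24000/1001) = 298748/5 ≈ 59749.600 → 59750.

frame 59750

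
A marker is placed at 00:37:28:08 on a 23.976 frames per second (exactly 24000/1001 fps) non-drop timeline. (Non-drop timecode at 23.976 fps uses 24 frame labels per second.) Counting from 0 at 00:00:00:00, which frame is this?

Total seconds to the label: (0 × 3600 + 37 × 60 + 28) = 2248.
Frame index = 2248 × 24 + 8 = 53960.

53960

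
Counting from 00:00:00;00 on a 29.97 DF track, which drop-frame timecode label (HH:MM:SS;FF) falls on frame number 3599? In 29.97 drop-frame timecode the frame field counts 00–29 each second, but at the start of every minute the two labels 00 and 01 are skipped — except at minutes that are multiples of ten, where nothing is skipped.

Ten DF minutes hold 17982 frames, so frame 3599 lies in block 0 (frames 0–17981) with 3599 frames into that block.
The block's first minute is 1800 frames and the rest 1798 each; 3599 frames reaches minute 2, so 0 × 18 + 2 × 2 = 4 labels have been skipped so far.
Adding those back, label number 3599 + 4 = 3603 at 30 labels/s is 120 s + 3 f = 0 h 2 min 0 s frame 3, i.e. 00:02:00;03.

00:02:00;03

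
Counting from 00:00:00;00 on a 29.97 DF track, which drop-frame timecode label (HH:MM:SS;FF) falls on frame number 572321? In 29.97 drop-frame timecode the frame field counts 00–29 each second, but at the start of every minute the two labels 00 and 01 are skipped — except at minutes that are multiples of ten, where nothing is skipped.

Ten DF minutes hold 17982 frames, so frame 572321 lies in block 31 (frames 557442–575423) with 14879 frames into that block.
The block's first minute is 1800 frames and the rest 1798 each; 14879 frames reaches minute 8, so 31 × 18 + 8 × 2 = 574 labels have been skipped so far.
Adding those back, label number 572321 + 574 = 572895 at 30 labels/s is 19096 s + 15 f = 5 h 18 min 16 s frame 15, i.e. 05:18:16;15.

05:18:16;15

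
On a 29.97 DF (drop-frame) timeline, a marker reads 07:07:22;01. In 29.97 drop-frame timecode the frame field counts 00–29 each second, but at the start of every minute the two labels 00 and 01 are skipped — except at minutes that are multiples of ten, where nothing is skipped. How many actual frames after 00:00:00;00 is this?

768491

Complete 10-minute blocks: 42, each 17982 frames → 755244.
Remaining 7 whole minutes in the current block: 1800 + 6 × 1798 = 12588 frames.
Within the current minute: 22 × 30 + 1 − 2 = 659 (labels ;00/;01 skipped at this minute). Total = 755244 + 12588 + 659 = 768491.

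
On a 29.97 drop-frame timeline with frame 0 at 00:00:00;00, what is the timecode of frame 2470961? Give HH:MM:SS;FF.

Each 10-minute DF block holds 10 × 60 × 30 − 9 × 2 = 17982 frames. 2470961 ÷ 17982 → 137 full blocks, remainder 7427.
Within the partial block the first minute is 1800 frames and each further minute 1798, so 4 further minute boundaries passed. Total skipped labels = 18 × 137 + 2 × 4 = 2474.
Non-drop label index = 2470961 + 2474 = 2473435; at 30 labels/s that is 22:54:07:25, i.e. DF 22:54:07;25.

22:54:07;25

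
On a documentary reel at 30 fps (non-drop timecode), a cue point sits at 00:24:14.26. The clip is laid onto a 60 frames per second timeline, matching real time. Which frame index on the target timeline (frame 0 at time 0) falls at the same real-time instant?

Source frame index: (0×3600 + 24×60 + 14) × 30 + 26 = 43646.
Real time: 43646 / (30) = 21823/15 s.
Target frame: (21823/15) × (60) = 87292.

frame 87292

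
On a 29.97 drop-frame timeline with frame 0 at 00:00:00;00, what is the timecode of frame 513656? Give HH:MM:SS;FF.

Ten DF minutes hold 17982 frames, so frame 513656 lies in block 28 (frames 503496–521477) with 10160 frames into that block.
The block's first minute is 1800 frames and the rest 1798 each; 10160 frames reaches minute 5, so 28 × 18 + 5 × 2 = 514 labels have been skipped so far.
Adding those back, label number 513656 + 514 = 514170 at 30 labels/s is 17139 s + 0 f = 4 h 45 min 39 s frame 0, i.e. 04:45:39;00.

04:45:39;00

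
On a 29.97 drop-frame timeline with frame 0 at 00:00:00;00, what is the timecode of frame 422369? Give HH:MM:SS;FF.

Ten DF minutes hold 17982 frames, so frame 422369 lies in block 23 (frames 413586–431567) with 8783 frames into that block.
The block's first minute is 1800 frames and the rest 1798 each; 8783 frames reaches minute 4, so 23 × 18 + 4 × 2 = 422 labels have been skipped so far.
Adding those back, label number 422369 + 422 = 422791 at 30 labels/s is 14093 s + 1 f = 3 h 54 min 53 s frame 1, i.e. 03:54:53;01.

03:54:53;01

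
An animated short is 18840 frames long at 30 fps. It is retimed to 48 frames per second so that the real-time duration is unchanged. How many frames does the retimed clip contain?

30144 frames

Target frames = source frames × (target rate / source rate) = 18840 × (48)/(30) = 18840 × 8/5 = 30144.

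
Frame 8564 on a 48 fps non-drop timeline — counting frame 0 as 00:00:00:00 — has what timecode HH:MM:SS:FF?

00:02:58:20

8564 ÷ 48 = 178 full seconds, remainder 20 frames.
178 s = 0 h 2 min 58 s.
Timecode: 00:02:58:20.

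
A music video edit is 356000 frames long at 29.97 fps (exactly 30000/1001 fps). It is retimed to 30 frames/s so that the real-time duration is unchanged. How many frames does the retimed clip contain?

356356 frames

Target frames = source frames × (target rate / source rate) = 356000 × (30)/(30000/1001) = 356000 × 1001/1000 = 356356.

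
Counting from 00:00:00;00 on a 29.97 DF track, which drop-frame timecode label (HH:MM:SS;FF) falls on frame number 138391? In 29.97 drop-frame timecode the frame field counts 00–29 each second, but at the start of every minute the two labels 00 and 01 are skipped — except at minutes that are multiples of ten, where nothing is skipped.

Ten DF minutes hold 17982 frames, so frame 138391 lies in block 7 (frames 125874–143855) with 12517 frames into that block.
The block's first minute is 1800 frames and the rest 1798 each; 12517 frames reaches minute 6, so 7 × 18 + 6 × 2 = 138 labels have been skipped so far.
Adding those back, label number 138391 + 138 = 138529 at 30 labels/s is 4617 s + 19 f = 1 h 16 min 57 s frame 19, i.e. 01:16:57;19.

01:16:57;19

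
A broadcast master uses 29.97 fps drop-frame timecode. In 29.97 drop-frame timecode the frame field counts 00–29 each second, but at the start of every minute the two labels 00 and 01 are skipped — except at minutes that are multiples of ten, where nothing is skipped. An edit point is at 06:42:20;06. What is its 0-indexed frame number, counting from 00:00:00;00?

723482

Complete 10-minute blocks: 40, each 17982 frames → 719280.
Remaining 2 whole minutes in the current block: 1800 + 1 × 1798 = 3598 frames.
Within the current minute: 20 × 30 + 6 − 2 = 604 (labels ;00/;01 skipped at this minute). Total = 719280 + 3598 + 604 = 723482.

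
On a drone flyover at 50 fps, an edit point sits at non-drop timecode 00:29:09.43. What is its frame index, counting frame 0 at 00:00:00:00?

Total seconds to the label: (0 × 3600 + 29 × 60 + 9) = 1749.
Frame index = 1749 × 50 + 43 = 87493.

frame 87493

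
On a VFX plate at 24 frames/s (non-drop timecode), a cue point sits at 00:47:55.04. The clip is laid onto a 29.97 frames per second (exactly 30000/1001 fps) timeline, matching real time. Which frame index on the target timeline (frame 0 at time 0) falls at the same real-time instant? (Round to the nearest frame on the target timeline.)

Source frame index: (0×3600 + 47×60 + 55) × 24 + 4 = 69004.
Real time: 69004 / (24) = 17251/6 s.
Target frame: (17251/6) × (30000/1001) = 6635000/77 ≈ 86168.831 → 86169.

frame 86169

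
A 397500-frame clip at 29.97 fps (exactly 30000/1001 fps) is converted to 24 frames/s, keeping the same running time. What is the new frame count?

Target frames = source frames × (target rate / source rate) = 397500 × (24)/(30000/1001) = 397500 × 1001/1250 = 318318.

318318 frames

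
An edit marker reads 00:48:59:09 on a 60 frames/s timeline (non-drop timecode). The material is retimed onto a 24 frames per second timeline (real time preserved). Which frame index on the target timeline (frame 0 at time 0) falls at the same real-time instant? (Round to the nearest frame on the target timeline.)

frame 70540

Source frame index: (0×3600 + 48×60 + 59) × 60 + 9 = 176349.
Real time: 176349 / (60) = 58783/20 s.
Target frame: (58783/20) × (24) = 352698/5 ≈ 70539.600 → 70540.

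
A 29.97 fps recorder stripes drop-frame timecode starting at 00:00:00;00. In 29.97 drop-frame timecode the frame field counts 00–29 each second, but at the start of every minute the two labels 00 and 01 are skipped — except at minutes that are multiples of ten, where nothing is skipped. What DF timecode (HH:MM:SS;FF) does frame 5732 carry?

00:03:11;08

Ten DF minutes hold 17982 frames, so frame 5732 lies in block 0 (frames 0–17981) with 5732 frames into that block.
The block's first minute is 1800 frames and the rest 1798 each; 5732 frames reaches minute 3, so 0 × 18 + 3 × 2 = 6 labels have been skipped so far.
Adding those back, label number 5732 + 6 = 5738 at 30 labels/s is 191 s + 8 f = 0 h 3 min 11 s frame 8, i.e. 00:03:11;08.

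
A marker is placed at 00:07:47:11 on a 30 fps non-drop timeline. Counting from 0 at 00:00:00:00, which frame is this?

14021

Total seconds to the label: (0 × 3600 + 7 × 60 + 47) = 467.
Frame index = 467 × 30 + 11 = 14021.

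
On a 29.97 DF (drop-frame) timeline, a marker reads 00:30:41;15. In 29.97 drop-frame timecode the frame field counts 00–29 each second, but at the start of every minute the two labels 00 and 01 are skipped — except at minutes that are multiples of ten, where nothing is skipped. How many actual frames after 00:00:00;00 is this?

Complete 10-minute blocks: 3, each 17982 frames → 53946.
Remaining 0 whole minutes in the current block: 0 frames.
Within the current minute: 41 × 30 + 15 = 1245. Total = 53946 + 0 + 1245 = 55191.

55191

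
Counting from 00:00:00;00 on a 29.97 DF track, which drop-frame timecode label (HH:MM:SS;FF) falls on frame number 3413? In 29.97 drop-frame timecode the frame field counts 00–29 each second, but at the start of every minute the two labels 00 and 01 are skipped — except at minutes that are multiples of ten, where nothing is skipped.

00:01:53;25

Each 10-minute DF block holds 10 × 60 × 30 − 9 × 2 = 17982 frames. 3413 ÷ 17982 → 0 full blocks, remainder 3413.
Within the partial block the first minute is 1800 frames and each further minute 1798, so 1 further minute boundary passed. Total skipped labels = 18 × 0 + 2 × 1 = 2.
Non-drop label index = 3413 + 2 = 3415; at 30 labels/s that is 00:01:53:25, i.e. DF 00:01:53;25.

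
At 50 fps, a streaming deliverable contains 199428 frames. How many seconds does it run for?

3988.56 seconds

Running time = 199428 / (50) = 3988.56 s.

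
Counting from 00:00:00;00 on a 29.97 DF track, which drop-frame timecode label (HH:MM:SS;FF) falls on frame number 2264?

00:01:15;16

Each 10-minute DF block holds 10 × 60 × 30 − 9 × 2 = 17982 frames. 2264 ÷ 17982 → 0 full blocks, remainder 2264.
Within the partial block the first minute is 1800 frames and each further minute 1798, so 1 further minute boundary passed. Total skipped labels = 18 × 0 + 2 × 1 = 2.
Non-drop label index = 2264 + 2 = 2266; at 30 labels/s that is 00:01:15:16, i.e. DF 00:01:15;16.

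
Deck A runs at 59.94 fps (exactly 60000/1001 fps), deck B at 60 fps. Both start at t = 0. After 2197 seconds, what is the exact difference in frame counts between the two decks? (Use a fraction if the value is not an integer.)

A emits 60000/1001 × 2197 = 10140000/77 frames; B emits 60 × 2197 = 131820.
Difference = 10140/77 frames (≈ 131.6883); B is ahead of A.

10140/77 frames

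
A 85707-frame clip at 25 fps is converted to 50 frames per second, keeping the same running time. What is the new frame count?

171414 frames

Target frames = source frames × (target rate / source rate) = 85707 × (50)/(25) = 85707 × 2 = 171414.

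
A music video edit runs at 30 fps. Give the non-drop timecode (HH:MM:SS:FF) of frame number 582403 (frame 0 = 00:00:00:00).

05:23:33:13

582403 ÷ 30 = 19413 full seconds, remainder 13 frames.
19413 s = 5 h 23 min 33 s.
Timecode: 05:23:33:13.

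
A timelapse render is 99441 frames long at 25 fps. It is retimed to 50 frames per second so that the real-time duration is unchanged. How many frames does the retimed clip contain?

Target frames = source frames × (target rate / source rate) = 99441 × (50)/(25) = 99441 × 2 = 198882.

198882 frames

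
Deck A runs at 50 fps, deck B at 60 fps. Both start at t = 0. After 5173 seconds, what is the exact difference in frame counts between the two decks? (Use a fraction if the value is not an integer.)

51730 frames

A emits 50 × 5173 = 258650 frames; B emits 60 × 5173 = 310380.
Difference = 51730 frames; B is ahead of A.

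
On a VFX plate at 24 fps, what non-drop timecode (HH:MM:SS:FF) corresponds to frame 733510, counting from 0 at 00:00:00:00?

733510 ÷ 24 = 30562 full seconds, remainder 22 frames.
30562 s = 8 h 29 min 22 s.
Timecode: 08:29:22:22.

08:29:22:22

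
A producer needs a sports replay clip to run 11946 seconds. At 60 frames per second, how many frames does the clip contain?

Frames = 11946 × 60 = 716760.

716760 frames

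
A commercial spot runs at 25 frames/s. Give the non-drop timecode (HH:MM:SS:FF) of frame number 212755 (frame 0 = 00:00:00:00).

02:21:50:05

212755 ÷ 25 = 8510 full seconds, remainder 5 frames.
8510 s = 2 h 21 min 50 s.
Timecode: 02:21:50:05.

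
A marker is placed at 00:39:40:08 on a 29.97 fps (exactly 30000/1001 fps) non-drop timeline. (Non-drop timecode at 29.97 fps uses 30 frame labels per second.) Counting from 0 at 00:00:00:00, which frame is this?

Total seconds to the label: (0 × 3600 + 39 × 60 + 40) = 2380.
Frame index = 2380 × 30 + 8 = 71408.

71408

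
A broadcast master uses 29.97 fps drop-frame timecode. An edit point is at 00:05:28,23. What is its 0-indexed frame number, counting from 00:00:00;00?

9853

As if non-drop at 30 labels/s: (0 × 3600 + 5 × 60 + 28) × 30 + 23 = 9863.
Minute boundaries passed: 5; those not divisible by 10: 5 − 0 = 5; dropped labels = 2 × 5 = 10.
Actual frame index = 9863 − 10 = 9853.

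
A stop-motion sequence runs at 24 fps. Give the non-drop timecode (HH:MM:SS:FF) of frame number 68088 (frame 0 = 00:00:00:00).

00:47:17:00

68088 ÷ 24 = 2837 full seconds, remainder 0 frames.
2837 s = 0 h 47 min 17 s.
Timecode: 00:47:17:00.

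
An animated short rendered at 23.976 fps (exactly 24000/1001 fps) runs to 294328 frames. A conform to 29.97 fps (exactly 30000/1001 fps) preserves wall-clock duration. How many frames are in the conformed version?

367910 frames

Target frames = source frames × (target rate / source rate) = 294328 × (30000/1001)/(24000/1001) = 294328 × 5/4 = 367910.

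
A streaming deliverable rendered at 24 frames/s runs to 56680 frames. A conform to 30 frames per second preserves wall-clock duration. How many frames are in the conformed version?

70850 frames

Target frames = source frames × (target rate / source rate) = 56680 × (30)/(24) = 56680 × 5/4 = 70850.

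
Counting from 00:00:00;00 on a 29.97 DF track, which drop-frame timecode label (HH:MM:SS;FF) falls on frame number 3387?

Each 10-minute DF block holds 10 × 60 × 30 − 9 × 2 = 17982 frames. 3387 ÷ 17982 → 0 full blocks, remainder 3387.
Within the partial block the first minute is 1800 frames and each further minute 1798, so 1 further minute boundary passed. Total skipped labels = 18 × 0 + 2 × 1 = 2.
Non-drop label index = 3387 + 2 = 3389; at 30 labels/s that is 00:01:52:29, i.e. DF 00:01:52;29.

00:01:52;29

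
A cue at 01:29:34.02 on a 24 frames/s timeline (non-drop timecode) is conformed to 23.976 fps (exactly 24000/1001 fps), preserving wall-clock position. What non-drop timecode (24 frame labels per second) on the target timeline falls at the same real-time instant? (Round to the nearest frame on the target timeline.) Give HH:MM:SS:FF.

01:29:28:17

Source frame index: (1×3600 + 29×60 + 34) × 24 + 2 = 128978.
Real time: 128978 / (24) = 64489/12 s.
Target frame: (64489/12) × (24000/1001) = 128978000/1001 ≈ 128849.151 → 128849.
At 24 labels/s: frame 128849 → 01:29:28:17.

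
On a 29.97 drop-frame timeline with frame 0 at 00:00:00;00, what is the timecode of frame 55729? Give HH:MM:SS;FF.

00:30:59;13

Ten DF minutes hold 17982 frames, so frame 55729 lies in block 3 (frames 53946–71927) with 1783 frames into that block.
The block's first minute is 1800 frames and the rest 1798 each; 1783 frames reaches minute 0, so 3 × 18 + 0 × 2 = 54 labels have been skipped so far.
Adding those back, label number 55729 + 54 = 55783 at 30 labels/s is 1859 s + 13 f = 0 h 30 min 59 s frame 13, i.e. 00:30:59;13.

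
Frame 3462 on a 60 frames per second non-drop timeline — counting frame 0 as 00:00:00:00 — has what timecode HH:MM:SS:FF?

00:00:57:42

3462 ÷ 60 = 57 full seconds, remainder 42 frames.
57 s = 0 h 0 min 57 s.
Timecode: 00:00:57:42.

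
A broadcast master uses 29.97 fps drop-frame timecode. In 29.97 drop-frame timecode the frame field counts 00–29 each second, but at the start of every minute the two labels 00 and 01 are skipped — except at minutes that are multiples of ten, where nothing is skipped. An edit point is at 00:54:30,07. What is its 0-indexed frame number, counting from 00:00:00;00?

98009

Complete 10-minute blocks: 5, each 17982 frames → 89910.
Remaining 4 whole minutes in the current block: 1800 + 3 × 1798 = 7194 frames.
Within the current minute: 30 × 30 + 7 − 2 = 905 (labels ;00/;01 skipped at this minute). Total = 89910 + 7194 + 905 = 98009.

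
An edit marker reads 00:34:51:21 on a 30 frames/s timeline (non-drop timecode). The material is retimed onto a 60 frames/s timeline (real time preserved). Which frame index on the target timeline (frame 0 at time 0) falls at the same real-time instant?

Source frame index: (0×3600 + 34×60 + 51) × 30 + 21 = 62751.
Real time: 62751 / (30) = 20917/10 s.
Target frame: (20917/10) × (60) = 125502.

frame 125502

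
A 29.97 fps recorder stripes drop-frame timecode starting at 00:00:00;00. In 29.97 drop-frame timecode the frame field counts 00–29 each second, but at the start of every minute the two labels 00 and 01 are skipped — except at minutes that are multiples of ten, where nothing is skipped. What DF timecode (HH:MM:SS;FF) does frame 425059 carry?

03:56:22;25

Ten DF minutes hold 17982 frames, so frame 425059 lies in block 23 (frames 413586–431567) with 11473 frames into that block.
The block's first minute is 1800 frames and the rest 1798 each; 11473 frames reaches minute 6, so 23 × 18 + 6 × 2 = 426 labels have been skipped so far.
Adding those back, label number 425059 + 426 = 425485 at 30 labels/s is 14182 s + 25 f = 3 h 56 min 22 s frame 25, i.e. 03:56:22;25.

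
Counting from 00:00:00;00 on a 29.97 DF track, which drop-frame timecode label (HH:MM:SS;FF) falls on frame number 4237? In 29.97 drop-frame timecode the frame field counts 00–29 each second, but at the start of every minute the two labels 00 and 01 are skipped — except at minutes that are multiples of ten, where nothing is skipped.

00:02:21;11

Each 10-minute DF block holds 10 × 60 × 30 − 9 × 2 = 17982 frames. 4237 ÷ 17982 → 0 full blocks, remainder 4237.
Within the partial block the first minute is 1800 frames and each further minute 1798, so 2 further minute boundaries passed. Total skipped labels = 18 × 0 + 2 × 2 = 4.
Non-drop label index = 4237 + 4 = 4241; at 30 labels/s that is 00:02:21:11, i.e. DF 00:02:21;11.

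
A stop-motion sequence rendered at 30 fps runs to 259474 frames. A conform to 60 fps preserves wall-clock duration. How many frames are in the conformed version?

Target frames = source frames × (target rate / source rate) = 259474 × (60)/(30) = 259474 × 2 = 518948.

518948 frames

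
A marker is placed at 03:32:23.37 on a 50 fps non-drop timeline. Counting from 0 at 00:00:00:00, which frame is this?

frame 637187

Total seconds to the label: (3 × 3600 + 32 × 60 + 23) = 12743.
Frame index = 12743 × 50 + 37 = 637187.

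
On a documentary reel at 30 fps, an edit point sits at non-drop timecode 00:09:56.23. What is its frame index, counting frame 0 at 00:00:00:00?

Total seconds to the label: (0 × 3600 + 9 × 60 + 56) = 596.
Frame index = 596 × 30 + 23 = 17903.

17903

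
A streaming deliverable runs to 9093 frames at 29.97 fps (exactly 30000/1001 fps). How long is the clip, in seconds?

303.4031 seconds

Running time = 9093 / (30000/1001) = 303.4031 s.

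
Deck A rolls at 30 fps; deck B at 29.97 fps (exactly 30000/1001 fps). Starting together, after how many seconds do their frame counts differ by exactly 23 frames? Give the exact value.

23023/30 seconds

The gap grows by |30000/1001 − 30| = 30/1001 frames per second.
Time for a 23-frame gap: 23 ÷ (30/1001) = 23023/30 s.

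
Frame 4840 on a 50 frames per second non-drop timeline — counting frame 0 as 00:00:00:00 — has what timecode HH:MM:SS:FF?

4840 ÷ 50 = 96 full seconds, remainder 40 frames.
96 s = 0 h 1 min 36 s.
Timecode: 00:01:36:40.

00:01:36:40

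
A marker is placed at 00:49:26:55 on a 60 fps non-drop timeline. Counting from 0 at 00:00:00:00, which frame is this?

frame 178015

Total seconds to the label: (0 × 3600 + 49 × 60 + 26) = 2966.
Frame index = 2966 × 60 + 55 = 178015.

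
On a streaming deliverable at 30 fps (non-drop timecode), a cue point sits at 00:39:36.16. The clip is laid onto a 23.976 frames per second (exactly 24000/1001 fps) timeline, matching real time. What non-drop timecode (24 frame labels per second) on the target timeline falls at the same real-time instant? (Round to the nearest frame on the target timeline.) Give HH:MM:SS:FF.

00:39:34:04

Source frame index: (0×3600 + 39×60 + 36) × 30 + 16 = 71296.
Real time: 71296 / (30) = 35648/15 s.
Target frame: (35648/15) × (24000/1001) = 57036800/1001 ≈ 56979.820 → 56980.
At 24 labels/s: frame 56980 → 00:39:34:04.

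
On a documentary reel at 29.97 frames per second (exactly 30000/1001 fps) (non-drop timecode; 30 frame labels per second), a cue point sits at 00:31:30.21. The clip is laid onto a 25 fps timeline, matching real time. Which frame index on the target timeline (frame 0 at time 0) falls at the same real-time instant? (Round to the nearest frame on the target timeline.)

frame 47315

Source frame index: (0×3600 + 31×60 + 30) × 30 + 21 = 56721.
Real time: 56721 / (30000/1001) = 18925907/10000 s.
Target frame: (18925907/10000) × (25) = 18925907/400 ≈ 47314.768 → 47315.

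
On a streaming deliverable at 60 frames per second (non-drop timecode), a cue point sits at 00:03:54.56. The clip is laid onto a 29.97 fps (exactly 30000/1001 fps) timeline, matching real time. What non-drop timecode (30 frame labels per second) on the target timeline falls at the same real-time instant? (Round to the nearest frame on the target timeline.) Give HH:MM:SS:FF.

00:03:54:21

Source frame index: (0×3600 + 3×60 + 54) × 60 + 56 = 14096.
Real time: 14096 / (60) = 3524/15 s.
Target frame: (3524/15) × (30000/1001) = 7048000/1001 ≈ 7040.959 → 7041.
At 30 labels/s: frame 7041 → 00:03:54:21.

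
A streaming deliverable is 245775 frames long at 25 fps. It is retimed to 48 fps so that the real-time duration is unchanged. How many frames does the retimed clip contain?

Target frames = source frames × (target rate / source rate) = 245775 × (48)/(25) = 245775 × 48/25 = 471888.

471888 frames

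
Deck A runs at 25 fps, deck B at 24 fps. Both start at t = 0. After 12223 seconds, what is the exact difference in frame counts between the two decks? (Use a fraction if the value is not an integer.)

A emits 25 × 12223 = 305575 frames; B emits 24 × 12223 = 293352.
Difference = 12223 frames; B is behind A.

12223 frames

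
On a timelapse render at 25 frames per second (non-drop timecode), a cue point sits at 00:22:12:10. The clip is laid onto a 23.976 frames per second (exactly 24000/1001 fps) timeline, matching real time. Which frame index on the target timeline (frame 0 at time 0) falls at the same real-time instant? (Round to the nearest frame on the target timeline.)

frame 31946

Source frame index: (0×3600 + 22×60 + 12) × 25 + 10 = 33310.
Real time: 33310 / (25) = 6662/5 s.
Target frame: (6662/5) × (24000/1001) = 31977600/1001 ≈ 31945.654 → 31946.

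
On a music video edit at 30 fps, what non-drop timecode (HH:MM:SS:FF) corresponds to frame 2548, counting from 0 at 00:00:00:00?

00:01:24:28

2548 ÷ 30 = 84 full seconds, remainder 28 frames.
84 s = 0 h 1 min 24 s.
Timecode: 00:01:24:28.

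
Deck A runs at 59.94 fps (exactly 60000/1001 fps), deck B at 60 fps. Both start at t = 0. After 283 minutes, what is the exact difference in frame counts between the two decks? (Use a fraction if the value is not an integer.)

283 min = 16980 s.
A emits 60000/1001 × 16980 = 1018800000/1001 frames; B emits 60 × 16980 = 1018800.
Difference = 1018800/1001 frames (≈ 1017.7822); B is ahead of A.

1018800/1001 frames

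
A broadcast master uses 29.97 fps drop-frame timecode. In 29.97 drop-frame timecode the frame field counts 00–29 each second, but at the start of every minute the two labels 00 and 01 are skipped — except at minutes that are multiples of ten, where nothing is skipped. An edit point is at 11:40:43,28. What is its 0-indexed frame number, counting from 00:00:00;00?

As if non-drop at 30 labels/s: (11 × 3600 + 40 × 60 + 43) × 30 + 28 = 1261318.
Minute boundaries passed: 700; those not divisible by 10: 700 − 70 = 630; dropped labels = 2 × 630 = 1260.
Actual frame index = 1261318 − 1260 = 1260058.

1260058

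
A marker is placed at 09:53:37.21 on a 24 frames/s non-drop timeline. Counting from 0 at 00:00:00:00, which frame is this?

Total seconds to the label: (9 × 3600 + 53 × 60 + 37) = 35617.
Frame index = 35617 × 24 + 21 = 854829.

854829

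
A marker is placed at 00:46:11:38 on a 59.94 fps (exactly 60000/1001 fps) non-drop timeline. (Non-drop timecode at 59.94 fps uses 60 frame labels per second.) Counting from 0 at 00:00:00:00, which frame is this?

166298

Total seconds to the label: (0 × 3600 + 46 × 60 + 11) = 2771.
Frame index = 2771 × 60 + 38 = 166298.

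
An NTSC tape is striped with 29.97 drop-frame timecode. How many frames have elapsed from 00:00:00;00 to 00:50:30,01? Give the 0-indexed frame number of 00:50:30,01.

90811

As if non-drop at 30 labels/s: (0 × 3600 + 50 × 60 + 30) × 30 + 1 = 90901.
Minute boundaries passed: 50; those not divisible by 10: 50 − 5 = 45; dropped labels = 2 × 45 = 90.
Actual frame index = 90901 − 90 = 90811.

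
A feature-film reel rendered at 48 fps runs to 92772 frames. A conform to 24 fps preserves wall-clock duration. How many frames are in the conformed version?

46386 frames

Target frames = source frames × (target rate / source rate) = 92772 × (24)/(48) = 92772 × 1/2 = 46386.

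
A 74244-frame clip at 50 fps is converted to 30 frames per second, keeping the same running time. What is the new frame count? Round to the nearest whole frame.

44546 frames

Frames at target rate = 74244 × (30) / (50) = 222732/5 ≈ 44546.400.
Nearest whole frame: 44546.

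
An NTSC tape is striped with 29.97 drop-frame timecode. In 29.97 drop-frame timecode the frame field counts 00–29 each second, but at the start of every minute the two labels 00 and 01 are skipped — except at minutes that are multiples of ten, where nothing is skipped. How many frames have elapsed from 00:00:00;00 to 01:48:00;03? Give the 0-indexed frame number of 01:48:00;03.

194207

Complete 10-minute blocks: 10, each 17982 frames → 179820.
Remaining 8 whole minutes in the current block: 1800 + 7 × 1798 = 14386 frames.
Within the current minute: 0 × 30 + 3 − 2 = 1 (labels ;00/;01 skipped at this minute). Total = 179820 + 14386 + 1 = 194207.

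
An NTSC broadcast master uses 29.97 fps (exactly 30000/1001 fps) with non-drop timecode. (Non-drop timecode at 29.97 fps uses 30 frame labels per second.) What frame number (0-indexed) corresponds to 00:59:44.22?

Total seconds to the label: (0 × 3600 + 59 × 60 + 44) = 3584.
Frame index = 3584 × 30 + 22 = 107542.

107542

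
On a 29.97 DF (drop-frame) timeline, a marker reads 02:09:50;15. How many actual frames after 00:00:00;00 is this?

233481

Complete 10-minute blocks: 12, each 17982 frames → 215784.
Remaining 9 whole minutes in the current block: 1800 + 8 × 1798 = 16184 frames.
Within the current minute: 50 × 30 + 15 − 2 = 1513 (labels ;00/;01 skipped at this minute). Total = 215784 + 16184 + 1513 = 233481.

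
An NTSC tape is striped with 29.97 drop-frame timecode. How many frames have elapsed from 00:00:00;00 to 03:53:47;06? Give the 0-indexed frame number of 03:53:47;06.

420396

Complete 10-minute blocks: 23, each 17982 frames → 413586.
Remaining 3 whole minutes in the current block: 1800 + 2 × 1798 = 5396 frames.
Within the current minute: 47 × 30 + 6 − 2 = 1414 (labels ;00/;01 skipped at this minute). Total = 413586 + 5396 + 1414 = 420396.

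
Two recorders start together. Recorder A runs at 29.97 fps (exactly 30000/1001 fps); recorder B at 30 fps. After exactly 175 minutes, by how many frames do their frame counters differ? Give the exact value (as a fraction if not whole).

45000/143 frames

175 min = 10500 s.
A emits 30000/1001 × 10500 = 45000000/143 frames; B emits 30 × 10500 = 315000.
Difference = 45000/143 frames (≈ 314.6853); B is ahead of A.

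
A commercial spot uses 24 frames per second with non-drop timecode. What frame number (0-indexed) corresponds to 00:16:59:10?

24466

Total seconds to the label: (0 × 3600 + 16 × 60 + 59) = 1019.
Frame index = 1019 × 24 + 10 = 24466.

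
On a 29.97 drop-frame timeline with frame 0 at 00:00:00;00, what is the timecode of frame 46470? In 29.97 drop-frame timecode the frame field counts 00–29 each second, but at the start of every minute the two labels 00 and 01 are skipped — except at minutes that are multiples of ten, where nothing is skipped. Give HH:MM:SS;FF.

00:25:50;16

Each 10-minute DF block holds 10 × 60 × 30 − 9 × 2 = 17982 frames. 46470 ÷ 17982 → 2 full blocks, remainder 10506.
Within the partial block the first minute is 1800 frames and each further minute 1798, so 5 further minute boundaries passed. Total skipped labels = 18 × 2 + 2 × 5 = 46.
Non-drop label index = 46470 + 46 = 46516; at 30 labels/s that is 00:25:50:16, i.e. DF 00:25:50;16.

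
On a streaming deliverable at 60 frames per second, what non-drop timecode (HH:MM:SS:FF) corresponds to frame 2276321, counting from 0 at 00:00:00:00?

2276321 ÷ 60 = 37938 full seconds, remainder 41 frames.
37938 s = 10 h 32 min 18 s.
Timecode: 10:32:18:41.

10:32:18:41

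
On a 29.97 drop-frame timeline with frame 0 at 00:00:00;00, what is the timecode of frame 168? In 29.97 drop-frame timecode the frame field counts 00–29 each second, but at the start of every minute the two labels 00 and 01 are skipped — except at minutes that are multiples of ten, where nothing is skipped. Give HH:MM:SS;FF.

00:00:05;18

Ten DF minutes hold 17982 frames, so frame 168 lies in block 0 (frames 0–17981) with 168 frames into that block.
The block's first minute is 1800 frames and the rest 1798 each; 168 frames reaches minute 0, so 0 × 18 + 0 × 2 = 0 labels have been skipped so far.
Adding those back, label number 168 + 0 = 168 at 30 labels/s is 5 s + 18 f = 0 h 0 min 5 s frame 18, i.e. 00:00:05;18.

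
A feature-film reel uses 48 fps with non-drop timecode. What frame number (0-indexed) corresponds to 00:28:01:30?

Total seconds to the label: (0 × 3600 + 28 × 60 + 1) = 1681.
Frame index = 1681 × 48 + 30 = 80718.

frame 80718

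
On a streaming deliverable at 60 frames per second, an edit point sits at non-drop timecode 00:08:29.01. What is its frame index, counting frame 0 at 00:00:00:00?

Total seconds to the label: (0 × 3600 + 8 × 60 + 29) = 509.
Frame index = 509 × 60 + 1 = 30541.

frame 30541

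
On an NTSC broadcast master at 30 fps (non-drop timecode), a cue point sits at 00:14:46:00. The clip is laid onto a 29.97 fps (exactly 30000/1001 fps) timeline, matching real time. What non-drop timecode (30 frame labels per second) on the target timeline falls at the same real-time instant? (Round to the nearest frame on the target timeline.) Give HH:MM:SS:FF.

00:14:45:03

Source frame index: (0×3600 + 14×60 + 46) × 30 + 0 = 26580.
Real time: 26580 / (30) = 886 s.
Target frame: (886) × (30000/1001) = 26580000/1001 ≈ 26553.447 → 26553.
At 30 labels/s: frame 26553 → 00:14:45:03.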